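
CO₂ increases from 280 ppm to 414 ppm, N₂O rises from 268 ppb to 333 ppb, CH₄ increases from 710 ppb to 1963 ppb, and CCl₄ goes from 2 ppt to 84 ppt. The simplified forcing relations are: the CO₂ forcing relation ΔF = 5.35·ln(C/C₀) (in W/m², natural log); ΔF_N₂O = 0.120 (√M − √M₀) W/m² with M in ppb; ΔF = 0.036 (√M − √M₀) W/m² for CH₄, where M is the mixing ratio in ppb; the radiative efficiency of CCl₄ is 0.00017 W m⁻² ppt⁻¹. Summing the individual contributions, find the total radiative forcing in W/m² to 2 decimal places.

CO₂: 5.35 × ln(414/280) = 5.35 × ln(1.47857) = 5.35 × 0.39108 = 2.0923 W/m².
N₂O: 0.120 × (√333 − √268) = 0.120 × (18.2483 − 16.3707) = 0.120 × 1.8776 = 0.2253 W/m².
CH₄: 0.036 × (√1963 − √710) = 0.036 × (44.3058 − 26.6458) = 0.036 × 17.6600 = 0.6358 W/m².
CCl₄: ΔF = 0.00017 × (84 − 2) = 0.00017 × 82 = 0.0139 W/m².
Total ΔF = 2.0923 + 0.2253 + 0.6358 + 0.0139 = 2.9673 W/m².

ΔF = 2.97 W/m²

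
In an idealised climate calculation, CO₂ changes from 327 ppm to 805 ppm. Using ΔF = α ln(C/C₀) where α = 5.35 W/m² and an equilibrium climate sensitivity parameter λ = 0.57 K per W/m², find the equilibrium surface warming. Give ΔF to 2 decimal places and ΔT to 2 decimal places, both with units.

ΔF = 4.82 W/m²; ΔT = 2.75 K

CO₂: 5.35 × ln(805/327) = 5.35 × ln(2.46177) = 5.35 × 0.90088 = 4.8197 W/m².
ΔT = λ ΔF = 0.57 × 4.82 = 2.7474 K.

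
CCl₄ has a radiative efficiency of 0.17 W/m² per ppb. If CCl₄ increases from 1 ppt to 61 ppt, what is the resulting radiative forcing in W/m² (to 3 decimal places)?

CCl₄: Δ = 61 − 1 = 60 ppt = 0.060 ppb; ΔF = 0.17 × 0.060 = 0.0102 W/m².

ΔF = 0.010 W/m²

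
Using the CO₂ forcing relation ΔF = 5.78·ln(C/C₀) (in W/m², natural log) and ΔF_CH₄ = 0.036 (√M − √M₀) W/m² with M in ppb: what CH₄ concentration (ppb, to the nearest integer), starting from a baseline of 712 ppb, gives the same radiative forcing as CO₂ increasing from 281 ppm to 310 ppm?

M ≈ 1802 ppb

CO₂ forcing: 5.78 × ln(310/281) = 5.78 × 0.098218 = 0.56770 W/m².
Set 0.036(√M − √712) = 0.56770: √M = 0.56770/0.036 + √712 = 15.7694 + 26.6833 = 42.4527.
M = (42.4527)² = 1802.23 ppb.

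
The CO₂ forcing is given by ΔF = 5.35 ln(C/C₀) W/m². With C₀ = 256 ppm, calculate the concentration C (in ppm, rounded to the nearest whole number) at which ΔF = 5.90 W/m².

Set 5.35 ln(C/256) = 5.90, so ln(C/256) = 5.90/5.35 = 1.10280.
Then C/256 = e^1.10280 = 3.01259, giving C = 256 × 3.01259 = 771.22 ppm.

C ≈ 771 ppm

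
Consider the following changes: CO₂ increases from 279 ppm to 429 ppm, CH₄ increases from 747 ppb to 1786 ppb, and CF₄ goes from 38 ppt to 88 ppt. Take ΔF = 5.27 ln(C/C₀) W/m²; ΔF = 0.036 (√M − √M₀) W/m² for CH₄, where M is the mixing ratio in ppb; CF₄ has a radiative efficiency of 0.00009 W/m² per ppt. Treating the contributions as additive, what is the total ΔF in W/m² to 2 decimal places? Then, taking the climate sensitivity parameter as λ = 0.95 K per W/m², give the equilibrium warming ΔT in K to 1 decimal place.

CO₂: 5.27 × ln(429/279) = 5.27 × ln(1.53763) = 5.27 × 0.43024 = 2.2674 W/m².
CH₄: 0.036 × (√1786 − √747) = 0.036 × (42.2611 − 27.3313) = 0.036 × 14.9298 = 0.5375 W/m².
CF₄: ΔF = 0.00009 × (88 − 38) = 0.00009 × 50 = 0.0045 W/m².
Total ΔF = 2.2674 + 0.5375 + 0.0045 = 2.8094 W/m².
ΔT = λ ΔF = 0.95 × 2.81 = 2.6695 K.

ΔF = 2.81 W/m²; ΔT = 2.7 K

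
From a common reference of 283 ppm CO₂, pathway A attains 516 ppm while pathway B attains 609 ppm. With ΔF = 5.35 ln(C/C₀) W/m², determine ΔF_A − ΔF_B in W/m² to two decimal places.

ΔF_A = 5.35 ln(516/283) = 5.35 × 0.60066 = 3.2135 W/m².
ΔF_B = 5.35 ln(609/283) = 5.35 × 0.76637 = 4.1001 W/m².
Difference: 3.2135 − 4.1001 = -0.8866 W/m².

ΔF_A − ΔF_B = -0.89 W/m²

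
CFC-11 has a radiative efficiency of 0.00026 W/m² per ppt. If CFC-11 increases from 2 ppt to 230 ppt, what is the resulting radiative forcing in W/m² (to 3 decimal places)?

CFC-11: ΔF = 0.00026 × (230 − 2) = 0.00026 × 228 = 0.0593 W/m².

ΔF = 0.059 W/m²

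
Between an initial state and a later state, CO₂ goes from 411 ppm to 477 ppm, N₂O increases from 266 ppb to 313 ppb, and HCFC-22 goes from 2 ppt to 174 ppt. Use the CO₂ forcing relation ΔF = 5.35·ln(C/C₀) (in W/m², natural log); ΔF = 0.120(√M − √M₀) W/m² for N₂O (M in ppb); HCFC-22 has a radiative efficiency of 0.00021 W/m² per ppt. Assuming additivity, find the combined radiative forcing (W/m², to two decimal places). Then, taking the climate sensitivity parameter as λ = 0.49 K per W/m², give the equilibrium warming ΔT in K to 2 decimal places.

CO₂: 5.35 × ln(477/411) = 5.35 × ln(1.16058) = 5.35 × 0.14892 = 0.7967 W/m².
N₂O: 0.120 × (√313 − √266) = 0.120 × (17.6918 − 16.3095) = 0.120 × 1.3823 = 0.1659 W/m².
HCFC-22: ΔF = 0.00021 × (174 − 2) = 0.00021 × 172 = 0.0361 W/m².
Total ΔF = 0.7967 + 0.1659 + 0.0361 = 0.9987 W/m².
ΔT = λ ΔF = 0.49 × 1.00 = 0.4900 K.

ΔF = 1.00 W/m²; ΔT = 0.49 K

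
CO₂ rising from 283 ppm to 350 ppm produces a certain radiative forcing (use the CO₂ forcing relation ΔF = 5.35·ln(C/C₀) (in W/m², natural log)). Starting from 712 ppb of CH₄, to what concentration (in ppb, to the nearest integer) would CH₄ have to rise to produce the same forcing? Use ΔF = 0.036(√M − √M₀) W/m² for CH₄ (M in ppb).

M ≈ 3394 ppb

CO₂ forcing: 5.35 × ln(350/283) = 5.35 × 0.212486 = 1.13680 W/m².
Set 0.036(√M − √712) = 1.13680: √M = 1.13680/0.036 + √712 = 31.5778 + 26.6833 = 58.2611.
M = (58.2611)² = 3394.36 ppb.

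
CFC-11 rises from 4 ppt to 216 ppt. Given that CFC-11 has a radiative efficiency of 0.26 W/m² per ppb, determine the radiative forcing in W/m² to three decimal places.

ΔF = 0.055 W/m²

CFC-11: Δ = 216 − 4 = 212 ppt = 0.212 ppb; ΔF = 0.26 × 0.212 = 0.0551 W/m².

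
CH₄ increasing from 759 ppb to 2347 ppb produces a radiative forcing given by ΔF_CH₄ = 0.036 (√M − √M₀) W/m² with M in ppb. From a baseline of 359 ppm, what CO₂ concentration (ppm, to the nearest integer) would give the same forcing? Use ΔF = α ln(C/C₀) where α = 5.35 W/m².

CH₄ forcing: 0.036 × (√2347 − √759) = 0.036 × (48.4458 − 27.5500) = 0.036 × 20.8958 = 0.75225 W/m².
Set 5.35 ln(C/359) = 0.75225: ln(C/359) = 0.75225/5.35 = 0.14061, so C = 359 × e^0.14061 = 359 × 1.15098 = 413.20 ppm.

C ≈ 413 ppm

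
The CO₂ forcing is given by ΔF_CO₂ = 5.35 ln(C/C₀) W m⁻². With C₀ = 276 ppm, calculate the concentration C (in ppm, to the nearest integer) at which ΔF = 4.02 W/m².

C ≈ 585 ppm

Set 5.35 ln(C/276) = 4.02, so ln(C/276) = 4.02/5.35 = 0.75140.
Then C/276 = e^0.75140 = 2.11997, giving C = 276 × 2.11997 = 585.11 ppm.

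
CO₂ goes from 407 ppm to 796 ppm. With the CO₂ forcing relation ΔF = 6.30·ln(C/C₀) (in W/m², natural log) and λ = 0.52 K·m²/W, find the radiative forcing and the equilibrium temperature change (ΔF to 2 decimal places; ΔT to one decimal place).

CO₂: 6.30 × ln(796/407) = 6.30 × ln(1.95577) = 6.30 × 0.67078 = 4.2259 W/m².
ΔT = λ ΔF = 0.52 × 4.23 = 2.1996 K.

ΔF = 4.23 W/m²; ΔT = 2.2 K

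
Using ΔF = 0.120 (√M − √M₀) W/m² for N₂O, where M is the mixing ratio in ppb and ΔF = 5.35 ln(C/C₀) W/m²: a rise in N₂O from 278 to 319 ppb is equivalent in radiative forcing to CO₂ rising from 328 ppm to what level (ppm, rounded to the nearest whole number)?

N₂O forcing: 0.120 × (√319 − √278) = 0.120 × (17.8606 − 16.6733) = 0.120 × 1.1873 = 0.14248 W/m².
Set 5.35 ln(C/328) = 0.14248: ln(C/328) = 0.14248/5.35 = 0.02663, so C = 328 × e^0.02663 = 328 × 1.02699 = 336.85 ppm.

C ≈ 337 ppm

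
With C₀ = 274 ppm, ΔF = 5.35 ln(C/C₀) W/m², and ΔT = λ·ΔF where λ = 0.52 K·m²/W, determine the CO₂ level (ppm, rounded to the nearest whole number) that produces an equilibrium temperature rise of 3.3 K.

Required forcing: ΔF = ΔT/λ = 3.3/0.52 = 6.3462 W/m².
Then ln(C/274) = ΔF/5.35 = 6.3462/5.35 = 1.18621.
So C = 274 × e^1.18621 = 274 × 3.27465 = 897.25 ppm.

C ≈ 897 ppm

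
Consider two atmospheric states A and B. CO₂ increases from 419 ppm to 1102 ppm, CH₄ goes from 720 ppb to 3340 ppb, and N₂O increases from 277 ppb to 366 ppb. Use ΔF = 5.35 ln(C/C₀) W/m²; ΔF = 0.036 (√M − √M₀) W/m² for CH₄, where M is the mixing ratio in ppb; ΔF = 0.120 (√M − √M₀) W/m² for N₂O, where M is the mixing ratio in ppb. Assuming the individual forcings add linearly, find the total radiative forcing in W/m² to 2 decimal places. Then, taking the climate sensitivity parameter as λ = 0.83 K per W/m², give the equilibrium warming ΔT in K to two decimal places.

CO₂: 5.35 × ln(1102/419) = 5.35 × ln(2.63007) = 5.35 × 0.96701 = 5.1735 W/m².
CH₄: 0.036 × (√3340 − √720) = 0.036 × (57.7927 − 26.8328) = 0.036 × 30.9599 = 1.1146 W/m².
N₂O: 0.120 × (√366 − √277) = 0.120 × (19.1311 − 16.6433) = 0.120 × 2.4878 = 0.2985 W/m².
Total ΔF = 5.1735 + 1.1146 + 0.2985 = 6.5866 W/m².
ΔT = λ ΔF = 0.83 × 6.59 = 5.4697 K.

ΔF = 6.59 W/m²; ΔT = 5.47 K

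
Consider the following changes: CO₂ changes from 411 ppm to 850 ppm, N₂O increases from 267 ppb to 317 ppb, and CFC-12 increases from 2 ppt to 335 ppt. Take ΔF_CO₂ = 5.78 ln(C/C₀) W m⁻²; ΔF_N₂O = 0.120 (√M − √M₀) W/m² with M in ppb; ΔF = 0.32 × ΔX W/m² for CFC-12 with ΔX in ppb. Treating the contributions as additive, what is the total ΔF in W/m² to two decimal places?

ΔF = 4.48 W/m²

CO₂: 5.78 × ln(850/411) = 5.78 × ln(2.06813) = 5.78 × 0.72664 = 4.2000 W/m².
N₂O: 0.120 × (√317 − √267) = 0.120 × (17.8045 − 16.3401) = 0.120 × 1.4644 = 0.1757 W/m².
CFC-12: Δ = 335 − 2 = 333 ppt = 0.333 ppb; ΔF = 0.32 × 0.333 = 0.1066 W/m².
Total ΔF = 4.2000 + 0.1757 + 0.1066 = 4.4823 W/m².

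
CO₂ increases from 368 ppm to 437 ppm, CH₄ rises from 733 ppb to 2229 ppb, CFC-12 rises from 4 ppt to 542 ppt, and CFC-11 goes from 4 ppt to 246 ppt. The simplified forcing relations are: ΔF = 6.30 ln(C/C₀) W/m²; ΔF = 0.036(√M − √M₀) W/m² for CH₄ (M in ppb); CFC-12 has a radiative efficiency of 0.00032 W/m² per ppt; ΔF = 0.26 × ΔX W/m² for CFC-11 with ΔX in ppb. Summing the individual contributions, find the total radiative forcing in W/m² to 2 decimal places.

CO₂: 6.30 × ln(437/368) = 6.30 × ln(1.18750) = 6.30 × 0.17185 = 1.0827 W/m².
CH₄: 0.036 × (√2229 − √733) = 0.036 × (47.2123 − 27.0740) = 0.036 × 20.1383 = 0.7250 W/m².
CFC-12: ΔF = 0.00032 × (542 − 4) = 0.00032 × 538 = 0.1722 W/m².
CFC-11: Δ = 246 − 4 = 242 ppt = 0.242 ppb; ΔF = 0.26 × 0.242 = 0.0629 W/m².
Total ΔF = 1.0827 + 0.7250 + 0.1722 + 0.0629 = 2.0428 W/m².

ΔF = 2.04 W/m²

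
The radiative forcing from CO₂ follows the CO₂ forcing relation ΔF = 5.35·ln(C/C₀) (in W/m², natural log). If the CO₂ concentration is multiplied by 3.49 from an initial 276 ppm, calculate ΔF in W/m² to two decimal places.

ΔF = 5.35 × ln(3.49) = 5.35 × 1.24990 = 6.6870 W/m².

ΔF = 6.69 W/m²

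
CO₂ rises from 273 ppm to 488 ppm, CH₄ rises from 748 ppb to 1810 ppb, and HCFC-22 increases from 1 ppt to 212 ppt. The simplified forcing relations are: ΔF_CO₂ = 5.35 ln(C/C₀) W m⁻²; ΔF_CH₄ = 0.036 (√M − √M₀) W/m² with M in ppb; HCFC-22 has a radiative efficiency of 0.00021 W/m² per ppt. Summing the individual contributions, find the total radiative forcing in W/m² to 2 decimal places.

ΔF = 3.70 W/m²

CO₂: 5.35 × ln(488/273) = 5.35 × ln(1.78755) = 5.35 × 0.58085 = 3.1075 W/m².
CH₄: 0.036 × (√1810 − √748) = 0.036 × (42.5441 − 27.3496) = 0.036 × 15.1945 = 0.5470 W/m².
HCFC-22: ΔF = 0.00021 × (212 − 1) = 0.00021 × 211 = 0.0443 W/m².
Total ΔF = 3.1075 + 0.5470 + 0.0443 = 3.6988 W/m².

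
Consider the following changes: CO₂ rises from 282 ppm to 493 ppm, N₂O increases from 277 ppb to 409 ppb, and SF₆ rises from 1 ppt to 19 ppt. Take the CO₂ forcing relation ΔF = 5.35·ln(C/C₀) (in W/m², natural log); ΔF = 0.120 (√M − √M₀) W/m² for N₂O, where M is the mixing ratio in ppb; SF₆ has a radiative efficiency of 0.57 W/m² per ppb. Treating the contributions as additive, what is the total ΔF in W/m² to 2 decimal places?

ΔF = 3.43 W/m²

CO₂: 5.35 × ln(493/282) = 5.35 × ln(1.74823) = 5.35 × 0.55860 = 2.9885 W/m².
N₂O: 0.120 × (√409 − √277) = 0.120 × (20.2237 − 16.6433) = 0.120 × 3.5804 = 0.4296 W/m².
SF₆: Δ = 19 − 1 = 18 ppt = 0.018 ppb; ΔF = 0.57 × 0.018 = 0.0103 W/m².
Total ΔF = 2.9885 + 0.4296 + 0.0103 = 3.4284 W/m².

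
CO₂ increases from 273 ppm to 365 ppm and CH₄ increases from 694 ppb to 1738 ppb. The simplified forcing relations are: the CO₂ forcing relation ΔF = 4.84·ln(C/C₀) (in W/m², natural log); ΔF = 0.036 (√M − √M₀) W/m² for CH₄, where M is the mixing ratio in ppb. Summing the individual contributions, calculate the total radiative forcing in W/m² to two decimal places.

ΔF = 1.96 W/m²

CO₂: 4.84 × ln(365/273) = 4.84 × ln(1.33700) = 4.84 × 0.29043 = 1.4057 W/m².
CH₄: 0.036 × (√1738 − √694) = 0.036 × (41.6893 − 26.3439) = 0.036 × 15.3454 = 0.5524 W/m².
Total ΔF = 1.4057 + 0.5524 = 1.9581 W/m².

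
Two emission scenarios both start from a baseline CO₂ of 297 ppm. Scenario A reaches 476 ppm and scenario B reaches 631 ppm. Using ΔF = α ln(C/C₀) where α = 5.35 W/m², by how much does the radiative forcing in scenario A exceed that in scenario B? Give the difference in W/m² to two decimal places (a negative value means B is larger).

ΔF_A − ΔF_B = -1.51 W/m²

ΔF_A = 5.35 ln(476/297) = 5.35 × 0.47169 = 2.5235 W/m².
ΔF_B = 5.35 ln(631/297) = 5.35 × 0.75357 = 4.0316 W/m².
Difference: 2.5235 − 4.0316 = -1.5081 W/m².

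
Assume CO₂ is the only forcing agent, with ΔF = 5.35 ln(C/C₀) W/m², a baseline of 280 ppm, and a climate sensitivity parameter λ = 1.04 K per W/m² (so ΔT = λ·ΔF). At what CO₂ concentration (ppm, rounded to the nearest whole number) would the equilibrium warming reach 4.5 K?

C ≈ 629 ppm

Required forcing: ΔF = ΔT/λ = 4.5/1.04 = 4.3269 W/m².
Then ln(C/280) = ΔF/5.35 = 4.3269/5.35 = 0.80877.
So C = 280 × e^0.80877 = 280 × 2.24514 = 628.64 ppm.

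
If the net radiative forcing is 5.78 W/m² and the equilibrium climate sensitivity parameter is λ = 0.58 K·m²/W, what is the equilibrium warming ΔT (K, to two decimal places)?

ΔT = λ ΔF = 0.58 × 5.78 = 3.3524 K.

ΔT = 3.35 K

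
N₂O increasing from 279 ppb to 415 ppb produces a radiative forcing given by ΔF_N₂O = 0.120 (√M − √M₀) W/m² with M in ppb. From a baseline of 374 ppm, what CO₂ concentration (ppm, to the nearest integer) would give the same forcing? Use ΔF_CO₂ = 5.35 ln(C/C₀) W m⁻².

N₂O forcing: 0.120 × (√415 − √279) = 0.120 × (20.3715 − 16.7033) = 0.120 × 3.6682 = 0.44018 W/m².
Set 5.35 ln(C/374) = 0.44018: ln(C/374) = 0.44018/5.35 = 0.08228, so C = 374 × e^0.08228 = 374 × 1.08576 = 406.07 ppm.

C ≈ 406 ppm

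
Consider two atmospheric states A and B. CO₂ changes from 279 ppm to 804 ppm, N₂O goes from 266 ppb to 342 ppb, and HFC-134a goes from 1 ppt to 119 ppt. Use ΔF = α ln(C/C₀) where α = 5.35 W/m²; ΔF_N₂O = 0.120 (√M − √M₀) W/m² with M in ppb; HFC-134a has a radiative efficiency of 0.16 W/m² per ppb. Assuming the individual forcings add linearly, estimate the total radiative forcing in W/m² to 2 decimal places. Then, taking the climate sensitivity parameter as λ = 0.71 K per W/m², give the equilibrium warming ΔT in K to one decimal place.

ΔF = 5.94 W/m²; ΔT = 4.2 K

CO₂: 5.35 × ln(804/279) = 5.35 × ln(2.88172) = 5.35 × 1.05839 = 5.6624 W/m².
N₂O: 0.120 × (√342 − √266) = 0.120 × (18.4932 − 16.3095) = 0.120 × 2.1837 = 0.2620 W/m².
HFC-134a: Δ = 119 − 1 = 118 ppt = 0.118 ppb; ΔF = 0.16 × 0.118 = 0.0189 W/m².
Total ΔF = 5.6624 + 0.2620 + 0.0189 = 5.9433 W/m².
ΔT = λ ΔF = 0.71 × 5.94 = 4.2174 K.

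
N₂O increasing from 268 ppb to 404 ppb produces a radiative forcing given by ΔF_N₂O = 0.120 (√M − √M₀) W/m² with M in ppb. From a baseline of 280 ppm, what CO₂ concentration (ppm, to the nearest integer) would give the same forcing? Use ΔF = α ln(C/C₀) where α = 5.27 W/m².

C ≈ 305 ppm

N₂O forcing: 0.120 × (√404 − √268) = 0.120 × (20.0998 − 16.3707) = 0.120 × 3.7291 = 0.44749 W/m².
Set 5.27 ln(C/280) = 0.44749: ln(C/280) = 0.44749/5.27 = 0.08491, so C = 280 × e^0.08491 = 280 × 1.08862 = 304.81 ppm.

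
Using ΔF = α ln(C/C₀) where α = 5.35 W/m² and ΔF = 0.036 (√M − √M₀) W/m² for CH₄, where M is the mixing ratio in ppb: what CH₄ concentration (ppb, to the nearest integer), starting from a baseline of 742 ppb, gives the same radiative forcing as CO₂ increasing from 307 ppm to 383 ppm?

M ≈ 3613 ppb

CO₂ forcing: 5.35 × ln(383/307) = 5.35 × 0.221187 = 1.18335 W/m².
Set 0.036(√M − √742) = 1.18335: √M = 1.18335/0.036 + √742 = 32.8708 + 27.2397 = 60.1105.
M = (60.1105)² = 3613.27 ppb.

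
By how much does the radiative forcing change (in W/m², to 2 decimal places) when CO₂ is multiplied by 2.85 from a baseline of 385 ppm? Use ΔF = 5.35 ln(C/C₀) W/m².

ΔF = 5.35 × ln(2.85) = 5.35 × 1.04732 = 5.6032 W/m².

ΔF = 5.60 W/m²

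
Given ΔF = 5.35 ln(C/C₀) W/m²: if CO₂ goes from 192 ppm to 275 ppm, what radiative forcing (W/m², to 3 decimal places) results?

CO₂: 5.35 × ln(275/192) = 5.35 × ln(1.43229) = 5.35 × 0.35927 = 1.9221 W/m².

ΔF = 1.922 W/m²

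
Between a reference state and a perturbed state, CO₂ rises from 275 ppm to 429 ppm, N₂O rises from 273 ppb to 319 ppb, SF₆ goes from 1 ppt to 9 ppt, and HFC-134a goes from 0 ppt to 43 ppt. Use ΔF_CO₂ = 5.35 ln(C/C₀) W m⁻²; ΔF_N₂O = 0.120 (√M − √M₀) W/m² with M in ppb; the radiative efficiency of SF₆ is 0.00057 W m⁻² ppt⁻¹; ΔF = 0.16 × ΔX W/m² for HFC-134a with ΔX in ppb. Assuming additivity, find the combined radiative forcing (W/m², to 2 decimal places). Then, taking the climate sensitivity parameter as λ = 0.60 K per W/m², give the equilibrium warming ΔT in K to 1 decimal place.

CO₂: 5.35 × ln(429/275) = 5.35 × ln(1.56000) = 5.35 × 0.44469 = 2.3791 W/m².
N₂O: 0.120 × (√319 − √273) = 0.120 × (17.8606 − 16.5227) = 0.120 × 1.3379 = 0.1605 W/m².
SF₆: ΔF = 0.00057 × (9 − 1) = 0.00057 × 8 = 0.0046 W/m².
HFC-134a: Δ = 43 − 0 = 43 ppt = 0.043 ppb; ΔF = 0.16 × 0.043 = 0.0069 W/m².
Total ΔF = 2.3791 + 0.1605 + 0.0046 + 0.0069 = 2.5511 W/m².
ΔT = λ ΔF = 0.60 × 2.55 = 1.5300 K.

ΔF = 2.55 W/m²; ΔT = 1.5 K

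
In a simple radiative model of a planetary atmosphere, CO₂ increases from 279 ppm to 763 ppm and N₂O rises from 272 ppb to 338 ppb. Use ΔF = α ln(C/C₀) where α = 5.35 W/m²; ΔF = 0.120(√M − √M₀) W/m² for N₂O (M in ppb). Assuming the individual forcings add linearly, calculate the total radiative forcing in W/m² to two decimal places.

ΔF = 5.61 W/m²

CO₂: 5.35 × ln(763/279) = 5.35 × ln(2.73477) = 5.35 × 1.00605 = 5.3824 W/m².
N₂O: 0.120 × (√338 − √272) = 0.120 × (18.3848 − 16.4924) = 0.120 × 1.8924 = 0.2271 W/m².
Total ΔF = 5.3824 + 0.2271 = 5.6095 W/m².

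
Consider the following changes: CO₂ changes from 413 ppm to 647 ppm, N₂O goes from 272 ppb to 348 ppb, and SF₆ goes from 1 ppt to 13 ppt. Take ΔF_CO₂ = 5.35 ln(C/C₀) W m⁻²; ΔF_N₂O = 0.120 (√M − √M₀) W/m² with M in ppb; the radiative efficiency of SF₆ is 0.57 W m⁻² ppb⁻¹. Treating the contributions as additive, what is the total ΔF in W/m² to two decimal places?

ΔF = 2.67 W/m²

CO₂: 5.35 × ln(647/413) = 5.35 × ln(1.56659) = 5.35 × 0.44890 = 2.4016 W/m².
N₂O: 0.120 × (√348 − √272) = 0.120 × (18.6548 − 16.4924) = 0.120 × 2.1624 = 0.2595 W/m².
SF₆: Δ = 13 − 1 = 12 ppt = 0.012 ppb; ΔF = 0.57 × 0.012 = 0.0068 W/m².
Total ΔF = 2.4016 + 0.2595 + 0.0068 = 2.6679 W/m².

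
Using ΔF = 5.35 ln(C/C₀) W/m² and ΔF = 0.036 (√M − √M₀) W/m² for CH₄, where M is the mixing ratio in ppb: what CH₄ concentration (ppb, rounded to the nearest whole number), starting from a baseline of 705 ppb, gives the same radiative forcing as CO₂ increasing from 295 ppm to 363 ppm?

M ≈ 3292 ppb

CO₂ forcing: 5.35 × ln(363/295) = 5.35 × 0.207427 = 1.10973 W/m².
Set 0.036(√M − √705) = 1.10973: √M = 1.10973/0.036 + √705 = 30.8258 + 26.5518 = 57.3776.
M = (57.3776)² = 3292.19 ppb.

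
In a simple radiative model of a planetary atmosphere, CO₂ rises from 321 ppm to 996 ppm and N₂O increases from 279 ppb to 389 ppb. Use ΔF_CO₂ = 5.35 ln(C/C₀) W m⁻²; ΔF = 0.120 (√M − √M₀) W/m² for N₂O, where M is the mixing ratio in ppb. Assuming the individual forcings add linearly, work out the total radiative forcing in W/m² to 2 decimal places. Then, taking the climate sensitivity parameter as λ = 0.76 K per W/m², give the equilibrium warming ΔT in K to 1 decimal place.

ΔF = 6.42 W/m²; ΔT = 4.9 K

CO₂: 5.35 × ln(996/321) = 5.35 × ln(3.10280) = 5.35 × 1.13230 = 6.0578 W/m².
N₂O: 0.120 × (√389 − √279) = 0.120 × (19.7231 − 16.7033) = 0.120 × 3.0198 = 0.3624 W/m².
Total ΔF = 6.0578 + 0.3624 = 6.4202 W/m².
ΔT = λ ΔF = 0.76 × 6.42 = 4.8792 K.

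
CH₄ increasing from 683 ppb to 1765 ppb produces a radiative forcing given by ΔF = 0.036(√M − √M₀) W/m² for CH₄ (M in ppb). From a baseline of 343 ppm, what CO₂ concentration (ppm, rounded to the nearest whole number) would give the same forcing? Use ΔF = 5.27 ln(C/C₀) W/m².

C ≈ 382 ppm

CH₄ forcing: 0.036 × (√1765 − √683) = 0.036 × (42.0119 − 26.1343) = 0.036 × 15.8776 = 0.57159 W/m².
Set 5.27 ln(C/343) = 0.57159: ln(C/343) = 0.57159/5.27 = 0.10846, so C = 343 × e^0.10846 = 343 × 1.11456 = 382.29 ppm.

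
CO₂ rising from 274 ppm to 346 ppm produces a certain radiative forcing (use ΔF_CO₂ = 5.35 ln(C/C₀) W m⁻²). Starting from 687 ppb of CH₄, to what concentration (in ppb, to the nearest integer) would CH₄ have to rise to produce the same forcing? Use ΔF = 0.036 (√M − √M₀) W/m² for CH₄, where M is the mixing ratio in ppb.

M ≈ 3707 ppb

CO₂ forcing: 5.35 × ln(346/274) = 5.35 × 0.233311 = 1.24821 W/m².
Set 0.036(√M − √687) = 1.24821: √M = 1.24821/0.036 + √687 = 34.6725 + 26.2107 = 60.8832.
M = (60.8832)² = 3706.76 ppb.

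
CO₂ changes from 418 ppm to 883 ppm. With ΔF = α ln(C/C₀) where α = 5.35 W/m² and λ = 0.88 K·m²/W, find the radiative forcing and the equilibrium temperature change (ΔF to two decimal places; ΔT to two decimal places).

ΔF = 4.00 W/m²; ΔT = 3.52 K

CO₂: 5.35 × ln(883/418) = 5.35 × ln(2.11244) = 5.35 × 0.74784 = 4.0009 W/m².
ΔT = λ ΔF = 0.88 × 4.00 = 3.5200 K.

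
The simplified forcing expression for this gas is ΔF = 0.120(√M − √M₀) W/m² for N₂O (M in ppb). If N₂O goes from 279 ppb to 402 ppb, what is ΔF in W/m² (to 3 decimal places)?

N₂O: 0.120 × (√402 − √279) = 0.120 × (20.0499 − 16.7033) = 0.120 × 3.3466 = 0.4016 W/m².

ΔF = 0.402 W/m²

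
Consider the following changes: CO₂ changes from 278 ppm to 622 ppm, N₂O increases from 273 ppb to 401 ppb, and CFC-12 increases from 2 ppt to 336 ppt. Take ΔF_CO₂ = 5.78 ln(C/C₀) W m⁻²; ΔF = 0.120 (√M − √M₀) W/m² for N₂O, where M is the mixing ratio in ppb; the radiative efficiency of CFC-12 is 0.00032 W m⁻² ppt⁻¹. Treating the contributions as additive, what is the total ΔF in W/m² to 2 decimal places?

CO₂: 5.78 × ln(622/278) = 5.78 × ln(2.23741) = 5.78 × 0.80532 = 4.6547 W/m².
N₂O: 0.120 × (√401 − √273) = 0.120 × (20.0250 − 16.5227) = 0.120 × 3.5023 = 0.4203 W/m².
CFC-12: ΔF = 0.00032 × (336 − 2) = 0.00032 × 334 = 0.1069 W/m².
Total ΔF = 4.6547 + 0.4203 + 0.1069 = 5.1819 W/m².

ΔF = 5.18 W/m²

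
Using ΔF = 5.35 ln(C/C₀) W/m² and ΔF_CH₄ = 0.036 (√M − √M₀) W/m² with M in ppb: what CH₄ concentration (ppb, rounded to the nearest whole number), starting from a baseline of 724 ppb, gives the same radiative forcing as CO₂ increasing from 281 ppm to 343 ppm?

CO₂ forcing: 5.35 × ln(343/281) = 5.35 × 0.199376 = 1.06666 W/m².
Set 0.036(√M − √724) = 1.06666: √M = 1.06666/0.036 + √724 = 29.6294 + 26.9072 = 56.5366.
M = (56.5366)² = 3196.39 ppb.

M ≈ 3196 ppb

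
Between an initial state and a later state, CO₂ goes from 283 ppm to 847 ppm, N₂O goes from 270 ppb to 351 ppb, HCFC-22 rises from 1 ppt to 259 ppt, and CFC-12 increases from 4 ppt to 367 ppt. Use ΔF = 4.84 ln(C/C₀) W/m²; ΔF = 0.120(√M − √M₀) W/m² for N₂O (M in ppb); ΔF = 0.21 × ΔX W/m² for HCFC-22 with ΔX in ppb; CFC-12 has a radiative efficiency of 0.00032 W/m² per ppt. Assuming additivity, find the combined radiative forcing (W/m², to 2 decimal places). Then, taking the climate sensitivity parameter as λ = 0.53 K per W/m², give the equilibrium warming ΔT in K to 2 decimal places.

CO₂: 4.84 × ln(847/283) = 4.84 × ln(2.99293) = 4.84 × 1.09625 = 5.3059 W/m².
N₂O: 0.120 × (√351 − √270) = 0.120 × (18.7350 − 16.4317) = 0.120 × 2.3033 = 0.2764 W/m².
HCFC-22: Δ = 259 − 1 = 258 ppt = 0.258 ppb; ΔF = 0.21 × 0.258 = 0.0542 W/m².
CFC-12: ΔF = 0.00032 × (367 − 4) = 0.00032 × 363 = 0.1162 W/m².
Total ΔF = 5.3059 + 0.2764 + 0.0542 + 0.1162 = 5.7527 W/m².
ΔT = λ ΔF = 0.53 × 5.75 = 3.0475 K.

ΔF = 5.75 W/m²; ΔT = 3.05 K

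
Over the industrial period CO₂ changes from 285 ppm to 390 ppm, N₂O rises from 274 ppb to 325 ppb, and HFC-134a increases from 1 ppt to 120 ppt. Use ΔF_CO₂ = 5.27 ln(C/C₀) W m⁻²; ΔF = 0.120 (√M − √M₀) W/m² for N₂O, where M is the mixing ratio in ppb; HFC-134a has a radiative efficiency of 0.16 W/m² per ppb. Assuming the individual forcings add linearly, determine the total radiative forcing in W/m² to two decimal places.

ΔF = 1.85 W/m²

CO₂: 5.27 × ln(390/285) = 5.27 × ln(1.36842) = 5.27 × 0.31366 = 1.6530 W/m².
N₂O: 0.120 × (√325 − √274) = 0.120 × (18.0278 − 16.5529) = 0.120 × 1.4749 = 0.1770 W/m².
HFC-134a: Δ = 120 − 1 = 119 ppt = 0.119 ppb; ΔF = 0.16 × 0.119 = 0.0190 W/m².
Total ΔF = 1.6530 + 0.1770 + 0.0190 = 1.8490 W/m².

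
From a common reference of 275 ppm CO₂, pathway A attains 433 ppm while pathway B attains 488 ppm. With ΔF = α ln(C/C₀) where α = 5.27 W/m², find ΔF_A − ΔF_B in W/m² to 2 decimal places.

ΔF_A = 5.27 ln(433/275) = 5.27 × 0.45397 = 2.3924 W/m².
ΔF_B = 5.27 ln(488/275) = 5.27 × 0.57354 = 3.0226 W/m².
Difference: 2.3924 − 3.0226 = -0.6302 W/m².

ΔF_A − ΔF_B = -0.63 W/m²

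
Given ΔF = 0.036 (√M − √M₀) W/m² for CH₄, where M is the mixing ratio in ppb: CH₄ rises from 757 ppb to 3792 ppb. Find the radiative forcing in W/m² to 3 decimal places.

CH₄: 0.036 × (√3792 − √757) = 0.036 × (61.5792 − 27.5136) = 0.036 × 34.0656 = 1.2264 W/m².

ΔF = 1.226 W/m²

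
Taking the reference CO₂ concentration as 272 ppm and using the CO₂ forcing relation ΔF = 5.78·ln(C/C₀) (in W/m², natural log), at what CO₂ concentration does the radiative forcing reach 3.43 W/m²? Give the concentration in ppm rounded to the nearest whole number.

Set 5.78 ln(C/272) = 3.43, so ln(C/272) = 3.43/5.78 = 0.59343.
Then C/272 = e^0.59343 = 1.81019, giving C = 272 × 1.81019 = 492.37 ppm.

C ≈ 492 ppm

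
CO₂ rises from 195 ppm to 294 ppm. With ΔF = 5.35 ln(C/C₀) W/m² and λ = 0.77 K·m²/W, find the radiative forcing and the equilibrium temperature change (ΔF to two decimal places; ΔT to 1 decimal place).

CO₂: 5.35 × ln(294/195) = 5.35 × ln(1.50769) = 5.35 × 0.41058 = 2.1966 W/m².
ΔT = λ ΔF = 0.77 × 2.20 = 1.6940 K.

ΔF = 2.20 W/m²; ΔT = 1.7 K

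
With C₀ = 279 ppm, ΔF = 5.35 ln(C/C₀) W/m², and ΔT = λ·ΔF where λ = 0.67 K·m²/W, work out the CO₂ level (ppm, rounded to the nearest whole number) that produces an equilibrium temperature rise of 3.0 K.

C ≈ 644 ppm

Required forcing: ΔF = ΔT/λ = 3.0/0.67 = 4.4776 W/m².
Then ln(C/279) = ΔF/5.35 = 4.4776/5.35 = 0.83693.
So C = 279 × e^0.83693 = 279 × 2.30927 = 644.29 ppm.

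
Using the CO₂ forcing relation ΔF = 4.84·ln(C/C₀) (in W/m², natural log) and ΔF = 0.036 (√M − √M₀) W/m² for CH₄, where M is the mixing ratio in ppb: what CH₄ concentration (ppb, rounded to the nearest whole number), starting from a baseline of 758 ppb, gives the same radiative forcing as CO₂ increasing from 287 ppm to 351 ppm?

CO₂ forcing: 4.84 × ln(351/287) = 4.84 × 0.201304 = 0.97431 W/m².
Set 0.036(√M − √758) = 0.97431: √M = 0.97431/0.036 + √758 = 27.0642 + 27.5318 = 54.5960.
M = (54.5960)² = 2980.72 ppb.

M ≈ 2981 ppb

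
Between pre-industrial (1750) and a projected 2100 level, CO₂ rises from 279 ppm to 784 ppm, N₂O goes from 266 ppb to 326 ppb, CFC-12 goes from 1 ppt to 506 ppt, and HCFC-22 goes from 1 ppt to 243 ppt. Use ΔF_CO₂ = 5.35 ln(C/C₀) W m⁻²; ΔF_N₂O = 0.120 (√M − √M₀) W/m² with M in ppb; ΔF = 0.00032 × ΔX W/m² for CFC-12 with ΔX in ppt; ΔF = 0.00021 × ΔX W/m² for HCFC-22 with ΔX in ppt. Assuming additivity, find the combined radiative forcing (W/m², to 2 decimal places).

ΔF = 5.95 W/m²

CO₂: 5.35 × ln(784/279) = 5.35 × ln(2.81004) = 5.35 × 1.03320 = 5.5276 W/m².
N₂O: 0.120 × (√326 − √266) = 0.120 × (18.0555 − 16.3095) = 0.120 × 1.7460 = 0.2095 W/m².
CFC-12: ΔF = 0.00032 × (506 − 1) = 0.00032 × 505 = 0.1616 W/m².
HCFC-22: ΔF = 0.00021 × (243 − 1) = 0.00021 × 242 = 0.0508 W/m².
Total ΔF = 5.5276 + 0.2095 + 0.1616 + 0.0508 = 5.9495 W/m².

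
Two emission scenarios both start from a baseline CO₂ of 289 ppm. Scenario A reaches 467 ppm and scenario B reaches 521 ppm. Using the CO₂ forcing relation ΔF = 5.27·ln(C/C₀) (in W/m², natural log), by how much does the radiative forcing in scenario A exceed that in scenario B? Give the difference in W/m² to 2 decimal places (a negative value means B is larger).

ΔF_A − ΔF_B = -0.58 W/m²

ΔF_A = 5.27 ln(467/289) = 5.27 × 0.47990 = 2.5291 W/m².
ΔF_B = 5.27 ln(521/289) = 5.27 × 0.58932 = 3.1057 W/m².
Difference: 2.5291 − 3.1057 = -0.5766 W/m².
(Equivalently, ΔF_A − ΔF_B = 5.27 ln(467/521) = 5.27 × -0.10942 = -0.5766 W/m².)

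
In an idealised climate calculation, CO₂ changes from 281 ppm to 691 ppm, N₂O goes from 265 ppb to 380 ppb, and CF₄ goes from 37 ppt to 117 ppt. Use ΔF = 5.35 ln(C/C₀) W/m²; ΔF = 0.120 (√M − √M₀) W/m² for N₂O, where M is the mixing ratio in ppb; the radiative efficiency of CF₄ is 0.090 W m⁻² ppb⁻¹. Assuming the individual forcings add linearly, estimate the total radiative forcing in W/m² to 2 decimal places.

ΔF = 5.21 W/m²

CO₂: 5.35 × ln(691/281) = 5.35 × ln(2.45907) = 5.35 × 0.89978 = 4.8138 W/m².
N₂O: 0.120 × (√380 − √265) = 0.120 × (19.4936 − 16.2788) = 0.120 × 3.2148 = 0.3858 W/m².
CF₄: Δ = 117 − 37 = 80 ppt = 0.080 ppb; ΔF = 0.090 × 0.080 = 0.0072 W/m².
Total ΔF = 4.8138 + 0.3858 + 0.0072 = 5.2068 W/m².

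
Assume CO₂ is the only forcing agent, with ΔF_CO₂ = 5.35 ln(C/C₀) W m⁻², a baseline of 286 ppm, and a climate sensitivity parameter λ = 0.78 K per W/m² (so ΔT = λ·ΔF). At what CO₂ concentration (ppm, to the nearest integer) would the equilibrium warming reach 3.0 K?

C ≈ 587 ppm

Required forcing: ΔF = ΔT/λ = 3.0/0.78 = 3.8462 W/m².
Then ln(C/286) = ΔF/5.35 = 3.8462/5.35 = 0.71892.
So C = 286 × e^0.71892 = 286 × 2.05222 = 586.93 ppm.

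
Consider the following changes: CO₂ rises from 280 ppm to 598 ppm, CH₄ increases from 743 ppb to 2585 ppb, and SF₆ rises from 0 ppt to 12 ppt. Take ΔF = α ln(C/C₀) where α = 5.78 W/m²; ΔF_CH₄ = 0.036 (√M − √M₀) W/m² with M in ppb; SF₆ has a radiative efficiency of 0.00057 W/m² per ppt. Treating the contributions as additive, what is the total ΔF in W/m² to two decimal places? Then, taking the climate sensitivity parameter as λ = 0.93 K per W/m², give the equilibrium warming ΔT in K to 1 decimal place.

CO₂: 5.78 × ln(598/280) = 5.78 × ln(2.13571) = 5.78 × 0.75880 = 4.3859 W/m².
CH₄: 0.036 × (√2585 − √743) = 0.036 × (50.8429 − 27.2580) = 0.036 × 23.5849 = 0.8491 W/m².
SF₆: ΔF = 0.00057 × (12 − 0) = 0.00057 × 12 = 0.0068 W/m².
Total ΔF = 4.3859 + 0.8491 + 0.0068 = 5.2418 W/m².
ΔT = λ ΔF = 0.93 × 5.24 = 4.8732 K.

ΔF = 5.24 W/m²; ΔT = 4.9 K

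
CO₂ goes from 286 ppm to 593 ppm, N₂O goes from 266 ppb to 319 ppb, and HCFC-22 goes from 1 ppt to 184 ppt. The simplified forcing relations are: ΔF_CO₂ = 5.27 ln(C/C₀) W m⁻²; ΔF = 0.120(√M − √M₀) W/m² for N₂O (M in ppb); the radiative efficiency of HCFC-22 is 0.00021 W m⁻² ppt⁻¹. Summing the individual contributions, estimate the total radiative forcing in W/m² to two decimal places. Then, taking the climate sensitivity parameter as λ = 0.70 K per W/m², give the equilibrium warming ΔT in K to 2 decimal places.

ΔF = 4.07 W/m²; ΔT = 2.85 K

CO₂: 5.27 × ln(593/286) = 5.27 × ln(2.07343) = 5.27 × 0.72920 = 3.8429 W/m².
N₂O: 0.120 × (√319 − √266) = 0.120 × (17.8606 − 16.3095) = 0.120 × 1.5511 = 0.1861 W/m².
HCFC-22: ΔF = 0.00021 × (184 − 1) = 0.00021 × 183 = 0.0384 W/m².
Total ΔF = 3.8429 + 0.1861 + 0.0384 = 4.0674 W/m².
ΔT = λ ΔF = 0.70 × 4.07 = 2.8490 K.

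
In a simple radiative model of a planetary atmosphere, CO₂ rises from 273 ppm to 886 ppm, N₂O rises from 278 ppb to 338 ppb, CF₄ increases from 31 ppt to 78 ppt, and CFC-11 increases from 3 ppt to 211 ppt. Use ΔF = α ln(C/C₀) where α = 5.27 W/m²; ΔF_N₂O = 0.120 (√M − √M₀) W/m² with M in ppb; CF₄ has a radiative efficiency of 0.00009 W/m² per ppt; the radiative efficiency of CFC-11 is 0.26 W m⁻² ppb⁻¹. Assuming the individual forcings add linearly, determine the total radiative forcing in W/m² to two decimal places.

ΔF = 6.47 W/m²

CO₂: 5.27 × ln(886/273) = 5.27 × ln(3.24542) = 5.27 × 1.17724 = 6.2041 W/m².
N₂O: 0.120 × (√338 − √278) = 0.120 × (18.3848 − 16.6733) = 0.120 × 1.7115 = 0.2054 W/m².
CF₄: ΔF = 0.00009 × (78 − 31) = 0.00009 × 47 = 0.0042 W/m².
CFC-11: Δ = 211 − 3 = 208 ppt = 0.208 ppb; ΔF = 0.26 × 0.208 = 0.0541 W/m².
Total ΔF = 6.2041 + 0.2054 + 0.0042 + 0.0541 = 6.4678 W/m².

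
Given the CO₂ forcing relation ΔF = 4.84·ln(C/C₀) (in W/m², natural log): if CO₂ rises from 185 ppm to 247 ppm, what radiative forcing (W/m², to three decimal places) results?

CO₂ absorption bands are partially saturated, so forcing scales with the logarithm of the concentration ratio.
CO₂: 4.84 × ln(247/185) = 4.84 × ln(1.33514) = 4.84 × 0.28904 = 1.3990 W/m².

ΔF = 1.399 W/m²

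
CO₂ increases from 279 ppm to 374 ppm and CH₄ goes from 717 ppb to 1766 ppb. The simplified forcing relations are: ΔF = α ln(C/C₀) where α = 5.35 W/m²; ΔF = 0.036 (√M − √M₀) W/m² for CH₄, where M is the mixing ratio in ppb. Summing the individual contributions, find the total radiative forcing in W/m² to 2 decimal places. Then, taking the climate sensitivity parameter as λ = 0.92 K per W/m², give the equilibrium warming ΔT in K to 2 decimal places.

CO₂: 5.35 × ln(374/279) = 5.35 × ln(1.34050) = 5.35 × 0.29304 = 1.5678 W/m².
CH₄: 0.036 × (√1766 − √717) = 0.036 × (42.0238 − 26.7769) = 0.036 × 15.2469 = 0.5489 W/m².
Total ΔF = 1.5678 + 0.5489 = 2.1167 W/m².
ΔT = λ ΔF = 0.92 × 2.12 = 1.9504 K.

ΔF = 2.12 W/m²; ΔT = 1.95 K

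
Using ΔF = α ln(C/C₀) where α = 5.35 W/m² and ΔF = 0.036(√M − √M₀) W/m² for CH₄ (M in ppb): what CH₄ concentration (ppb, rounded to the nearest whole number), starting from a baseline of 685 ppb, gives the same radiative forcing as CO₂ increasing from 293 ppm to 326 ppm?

CO₂ forcing: 5.35 × ln(326/293) = 5.35 × 0.106725 = 0.57098 W/m².
Set 0.036(√M − √685) = 0.57098: √M = 0.57098/0.036 + √685 = 15.8606 + 26.1725 = 42.0331.
M = (42.0331)² = 1766.78 ppb.

M ≈ 1767 ppb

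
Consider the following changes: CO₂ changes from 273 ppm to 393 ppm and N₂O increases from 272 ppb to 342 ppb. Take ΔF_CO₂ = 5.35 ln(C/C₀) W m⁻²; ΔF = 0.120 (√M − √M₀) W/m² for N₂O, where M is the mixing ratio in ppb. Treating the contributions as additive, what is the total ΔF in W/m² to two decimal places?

CO₂: 5.35 × ln(393/273) = 5.35 × ln(1.43956) = 5.35 × 0.36434 = 1.9492 W/m².
N₂O: 0.120 × (√342 − √272) = 0.120 × (18.4932 − 16.4924) = 0.120 × 2.0008 = 0.2401 W/m².
Total ΔF = 1.9492 + 0.2401 = 2.1893 W/m².

ΔF = 2.19 W/m²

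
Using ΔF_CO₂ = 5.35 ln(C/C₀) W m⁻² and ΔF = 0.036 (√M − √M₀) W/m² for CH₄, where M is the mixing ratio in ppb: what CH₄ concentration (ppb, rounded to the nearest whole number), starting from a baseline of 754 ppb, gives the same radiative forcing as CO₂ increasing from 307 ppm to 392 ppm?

M ≈ 4068 ppb

CO₂ forcing: 5.35 × ln(392/307) = 5.35 × 0.244414 = 1.30761 W/m².
Set 0.036(√M − √754) = 1.30761: √M = 1.30761/0.036 + √754 = 36.3225 + 27.4591 = 63.7816.
M = (63.7816)² = 4068.09 ppb.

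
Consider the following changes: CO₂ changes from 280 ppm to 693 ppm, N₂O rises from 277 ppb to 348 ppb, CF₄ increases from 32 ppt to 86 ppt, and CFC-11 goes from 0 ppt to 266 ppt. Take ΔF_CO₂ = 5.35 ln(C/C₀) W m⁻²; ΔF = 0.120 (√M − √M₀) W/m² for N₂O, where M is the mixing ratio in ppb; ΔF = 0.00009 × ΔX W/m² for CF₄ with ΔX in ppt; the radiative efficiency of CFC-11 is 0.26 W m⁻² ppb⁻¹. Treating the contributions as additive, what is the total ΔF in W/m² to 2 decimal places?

CO₂: 5.35 × ln(693/280) = 5.35 × ln(2.47500) = 5.35 × 0.90624 = 4.8484 W/m².
N₂O: 0.120 × (√348 − √277) = 0.120 × (18.6548 − 16.6433) = 0.120 × 2.0115 = 0.2414 W/m².
CF₄: ΔF = 0.00009 × (86 − 32) = 0.00009 × 54 = 0.0049 W/m².
CFC-11: Δ = 266 − 0 = 266 ppt = 0.266 ppb; ΔF = 0.26 × 0.266 = 0.0692 W/m².
Total ΔF = 4.8484 + 0.2414 + 0.0049 + 0.0692 = 5.1639 W/m².

ΔF = 5.16 W/m²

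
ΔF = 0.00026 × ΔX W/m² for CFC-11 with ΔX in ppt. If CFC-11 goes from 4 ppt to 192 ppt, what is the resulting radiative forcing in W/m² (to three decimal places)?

ΔF = 0.049 W/m²

CFC-11: ΔF = 0.00026 × (192 − 4) = 0.00026 × 188 = 0.0489 W/m².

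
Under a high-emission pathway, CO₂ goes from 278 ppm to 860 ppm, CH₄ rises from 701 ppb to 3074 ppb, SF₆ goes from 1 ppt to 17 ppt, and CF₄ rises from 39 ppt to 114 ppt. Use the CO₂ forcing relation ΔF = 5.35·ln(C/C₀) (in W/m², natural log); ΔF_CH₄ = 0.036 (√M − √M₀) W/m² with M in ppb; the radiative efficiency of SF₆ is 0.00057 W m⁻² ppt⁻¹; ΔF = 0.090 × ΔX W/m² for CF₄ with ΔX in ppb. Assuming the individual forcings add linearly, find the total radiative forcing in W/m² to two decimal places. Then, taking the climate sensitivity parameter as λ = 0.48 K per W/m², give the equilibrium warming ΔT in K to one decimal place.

ΔF = 7.10 W/m²; ΔT = 3.4 K

CO₂: 5.35 × ln(860/278) = 5.35 × ln(3.09353) = 5.35 × 1.12931 = 6.0418 W/m².
CH₄: 0.036 × (√3074 − √701) = 0.036 × (55.4437 − 26.4764) = 0.036 × 28.9673 = 1.0428 W/m².
SF₆: ΔF = 0.00057 × (17 − 1) = 0.00057 × 16 = 0.0091 W/m².
CF₄: Δ = 114 − 39 = 75 ppt = 0.075 ppb; ΔF = 0.090 × 0.075 = 0.0068 W/m².
Total ΔF = 6.0418 + 1.0428 + 0.0091 + 0.0068 = 7.1005 W/m².
ΔT = λ ΔF = 0.48 × 7.10 = 3.4080 K.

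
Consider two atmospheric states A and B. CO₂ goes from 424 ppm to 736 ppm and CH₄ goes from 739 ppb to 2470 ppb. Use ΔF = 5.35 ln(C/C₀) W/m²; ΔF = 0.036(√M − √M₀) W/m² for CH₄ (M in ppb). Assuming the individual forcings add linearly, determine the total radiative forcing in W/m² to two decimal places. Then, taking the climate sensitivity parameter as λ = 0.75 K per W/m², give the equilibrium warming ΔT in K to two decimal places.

CO₂: 5.35 × ln(736/424) = 5.35 × ln(1.73585) = 5.35 × 0.55150 = 2.9505 W/m².
CH₄: 0.036 × (√2470 − √739) = 0.036 × (49.6991 − 27.1846) = 0.036 × 22.5145 = 0.8105 W/m².
Total ΔF = 2.9505 + 0.8105 = 3.7610 W/m².
ΔT = λ ΔF = 0.75 × 3.76 = 2.8200 K.

ΔF = 3.76 W/m²; ΔT = 2.82 K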